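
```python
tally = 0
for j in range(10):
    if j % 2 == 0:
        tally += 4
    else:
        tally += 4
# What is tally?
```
Trace:
  tally=0
  tally=4, j=0
  tally=8, j=1
  tally=12, j=2
  tally=16, j=3
  tally=20, j=4
  tally=24, j=5
  tally=28, j=6
  tally=32, j=7
  tally=36, j=8
  tally=40, j=9

Final answer: 40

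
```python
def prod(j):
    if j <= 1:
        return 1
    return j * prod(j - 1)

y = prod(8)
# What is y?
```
Call trace:
prod(j=8)
  prod(j=7)
    prod(j=6)
      prod(j=5)
        prod(j=4)
          prod(j=3)
            prod(j=2)
              prod(j=1)
              -> return 1
            -> return 2
          -> return 6
        -> return 24
      -> return 120
    -> return 720
  -> return 5040
-> return 40320

Final answer: 40320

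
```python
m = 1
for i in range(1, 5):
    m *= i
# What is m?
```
Trace:
  m=1
  m=1, i=1
  m=2, i=2
  m=6, i=3
  m=24, i=4

Final answer: 24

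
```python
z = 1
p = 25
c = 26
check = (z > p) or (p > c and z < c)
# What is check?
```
Trace:
  z=1
  z=1, p=25
  z=1, p=25, c=26
  z=1, p=25, c=26, check=False

Final answer: False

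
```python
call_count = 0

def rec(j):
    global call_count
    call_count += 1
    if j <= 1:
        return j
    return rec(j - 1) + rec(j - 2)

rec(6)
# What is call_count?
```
Call trace (a repeated sub-call is expanded the first time; later identical calls just restate its return value):
rec(j=6)
  rec(j=5)
    rec(j=4)
      rec(j=3)
        rec(j=2)
          rec(j=1)
          -> return 1
          rec(j=0)
          -> return 0
        -> return 1
        rec(j=1)
        -> return 1
      -> return 2
      rec(j=2) -> return 1  (same call as traced above)
    -> return 3
    rec(j=3) -> return 2  (same call as traced above)
  -> return 5
  rec(j=4) -> return 3  (same call as traced above)
-> return 8

call_count is incremented once per call, so count the calls in each subtree. Let C(j) = number of calls made by rec(j).
C(0) = C(1) = 1 (base case, no recursion); C(j) = 1 + C(j - 1) + C(j - 2) otherwise.
C(2) = 1 + C(1) + C(0) = 1 + 1 + 1 = 3
C(3) = 1 + C(2) + C(1) = 1 + 3 + 1 = 5
C(4) = 1 + C(3) + C(2) = 1 + 5 + 3 = 9
C(5) = 1 + C(4) + C(3) = 1 + 9 + 5 = 15
C(6) = 1 + C(5) + C(4) = 1 + 15 + 9 = 25
call_count = C(6) = 25

Final answer: 25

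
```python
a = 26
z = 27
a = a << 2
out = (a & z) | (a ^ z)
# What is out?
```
Trace:
  a=26
  a=26, z=27
  a=104, z=27
  a=104, z=27, out=123

Final answer: 123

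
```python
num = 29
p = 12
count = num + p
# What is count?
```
Trace:
  num=29
  num=29, p=12
  num=29, p=12, count=41

Final answer: 41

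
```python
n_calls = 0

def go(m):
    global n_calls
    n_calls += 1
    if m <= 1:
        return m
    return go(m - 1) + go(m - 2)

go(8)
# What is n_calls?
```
Call trace (a repeated sub-call is expanded the first time; later identical calls just restate its return value):
go(m=8)
  go(m=7)
    go(m=6)
      go(m=5)
        go(m=4)
          go(m=3)
            go(m=2)
              go(m=1)
              -> return 1
              go(m=0)
              -> return 0
            -> return 1
            go(m=1)
            -> return 1
          -> return 2
          go(m=2) -> return 1  (same call as traced above)
        -> return 3
        go(m=3) -> return 2  (same call as traced above)
      -> return 5
      go(m=4) -> return 3  (same call as traced above)
    -> return 8
    go(m=5) -> return 5  (same call as traced above)
  -> return 13
  go(m=6) -> return 8  (same call as traced above)
-> return 21

n_calls is incremented once per call, so count the calls in each subtree. Let C(m) = number of calls made by go(m).
C(0) = C(1) = 1 (base case, no recursion); C(m) = 1 + C(m - 1) + C(m - 2) otherwise.
C(2) = 1 + C(1) + C(0) = 1 + 1 + 1 = 3
C(3) = 1 + C(2) + C(1) = 1 + 3 + 1 = 5
C(4) = 1 + C(3) + C(2) = 1 + 5 + 3 = 9
C(5) = 1 + C(4) + C(3) = 1 + 9 + 5 = 15
C(6) = 1 + C(5) + C(4) = 1 + 15 + 9 = 25
C(7) = 1 + C(6) + C(5) = 1 + 25 + 15 = 41
C(8) = 1 + C(7) + C(6) = 1 + 41 + 25 = 67
n_calls = C(8) = 67

Final answer: 67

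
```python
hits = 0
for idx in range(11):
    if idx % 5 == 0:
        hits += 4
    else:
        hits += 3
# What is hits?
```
Trace:
  hits=0
  hits=4, idx=0
  hits=7, idx=1
  hits=10, idx=2
  hits=13, idx=3
  hits=16, idx=4
  hits=20, idx=5
  hits=23, idx=6
  hits=26, idx=7
  hits=29, idx=8
  hits=32, idx=9
  hits=36, idx=10

Final answer: 36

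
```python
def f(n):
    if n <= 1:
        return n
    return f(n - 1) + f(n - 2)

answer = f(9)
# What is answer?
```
Call trace (a repeated sub-call is expanded the first time; later identical calls just restate its return value):
f(n=9)
  f(n=8)
    f(n=7)
      f(n=6)
        f(n=5)
          f(n=4)
            f(n=3)
              f(n=2)
                f(n=1)
                -> return 1
                f(n=0)
                -> return 0
              -> return 1
              f(n=1)
              -> return 1
            -> return 2
            f(n=2) -> return 1  (same call as traced above)
          -> return 3
          f(n=3) -> return 2  (same call as traced above)
        -> return 5
        f(n=4) -> return 3  (same call as traced above)
      -> return 8
      f(n=5) -> return 5  (same call as traced above)
    -> return 13
    f(n=6) -> return 8  (same call as traced above)
  -> return 21
  f(n=7) -> return 13  (same call as traced above)
-> return 34

Final answer: 34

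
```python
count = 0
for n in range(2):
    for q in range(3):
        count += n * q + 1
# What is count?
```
Trace:
  count=0
  count=1, n=0, q=0
  count=2, n=0, q=1
  count=3, n=0, q=2
  count=4, n=1, q=0
  count=6, n=1, q=1
  count=9, n=1, q=2

Final answer: 9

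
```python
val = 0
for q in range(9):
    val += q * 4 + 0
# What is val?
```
Trace:
  val=0
  val=0, q=0
  val=4, q=1
  val=12, q=2
  val=24, q=3
  val=40, q=4
  val=60, q=5
  val=84, q=6
  val=112, q=7
  val=144, q=8

Final answer: 144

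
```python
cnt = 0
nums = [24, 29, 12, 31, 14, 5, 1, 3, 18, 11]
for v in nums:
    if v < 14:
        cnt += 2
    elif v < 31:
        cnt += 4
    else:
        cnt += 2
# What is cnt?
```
Trace:
  cnt=0
  cnt=4, v=24
  cnt=8, v=29
  cnt=10, v=12
  cnt=12, v=31
  cnt=16, v=14
  cnt=18, v=5
  cnt=20, v=1
  cnt=22, v=3
  cnt=26, v=18
  cnt=28, v=11

Final answer: 28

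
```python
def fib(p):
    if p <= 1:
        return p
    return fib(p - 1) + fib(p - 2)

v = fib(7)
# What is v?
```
Call trace (a repeated sub-call is expanded the first time; later identical calls just restate its return value):
fib(p=7)
  fib(p=6)
    fib(p=5)
      fib(p=4)
        fib(p=3)
          fib(p=2)
            fib(p=1)
            -> return 1
            fib(p=0)
            -> return 0
          -> return 1
          fib(p=1)
          -> return 1
        -> return 2
        fib(p=2) -> return 1  (same call as traced above)
      -> return 3
      fib(p=3) -> return 2  (same call as traced above)
    -> return 5
    fib(p=4) -> return 3  (same call as traced above)
  -> return 8
  fib(p=5) -> return 5  (same call as traced above)
-> return 13

Final answer: 13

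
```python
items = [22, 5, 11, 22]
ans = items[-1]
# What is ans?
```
Trace:
  items=[22, 5, 11, 22]
  items=[22, 5, 11, 22], ans=22

Final answer: 22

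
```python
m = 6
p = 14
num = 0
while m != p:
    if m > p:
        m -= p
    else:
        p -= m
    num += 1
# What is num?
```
Trace:
  m=6
  m=6, p=14
  m=6, p=14, num=0
  m=6, p=8, num=1
  m=6, p=2, num=2
  m=4, p=2, num=3
  m=2, p=2, num=4

Final answer: 4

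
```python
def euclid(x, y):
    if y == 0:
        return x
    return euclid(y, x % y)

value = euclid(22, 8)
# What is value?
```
Call trace:
euclid(x=22, y=8)
  euclid(x=8, y=6)
    euclid(x=6, y=2)
      euclid(x=2, y=0)
      -> return 2
    -> return 2
  -> return 2
-> return 2

Final answer: 2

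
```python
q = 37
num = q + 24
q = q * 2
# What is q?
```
Trace:
  q=37
  q=37, num=61
  q=74, num=61

Final answer: 74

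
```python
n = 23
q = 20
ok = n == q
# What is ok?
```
Trace:
  n=23
  n=23, q=20
  n=23, q=20, ok=False

Final answer: False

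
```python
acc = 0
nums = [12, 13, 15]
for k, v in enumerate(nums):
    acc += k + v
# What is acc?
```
Trace:
  acc=0
  acc=12, k=0, v=12
  acc=26, k=1, v=13
  acc=43, k=2, v=15

Final answer: 43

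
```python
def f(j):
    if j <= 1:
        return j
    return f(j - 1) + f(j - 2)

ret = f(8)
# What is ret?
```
Call trace (a repeated sub-call is expanded the first time; later identical calls just restate its return value):
f(j=8)
  f(j=7)
    f(j=6)
      f(j=5)
        f(j=4)
          f(j=3)
            f(j=2)
              f(j=1)
              -> return 1
              f(j=0)
              -> return 0
            -> return 1
            f(j=1)
            -> return 1
          -> return 2
          f(j=2) -> return 1  (same call as traced above)
        -> return 3
        f(j=3) -> return 2  (same call as traced above)
      -> return 5
      f(j=4) -> return 3  (same call as traced above)
    -> return 8
    f(j=5) -> return 5  (same call as traced above)
  -> return 13
  f(j=6) -> return 8  (same call as traced above)
-> return 21

Final answer: 21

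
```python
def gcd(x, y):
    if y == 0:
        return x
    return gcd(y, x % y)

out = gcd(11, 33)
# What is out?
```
Call trace:
gcd(x=11, y=33)
  gcd(x=33, y=11)
    gcd(x=11, y=0)
    -> return 11
  -> return 11
-> return 11

Final answer: 11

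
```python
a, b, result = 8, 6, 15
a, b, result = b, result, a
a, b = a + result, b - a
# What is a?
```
Trace:
  a=8, b=6, result=15
  a=6, b=15, result=8
  a=14, b=9, result=8

Final answer: 14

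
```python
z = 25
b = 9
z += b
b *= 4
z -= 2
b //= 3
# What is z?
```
Trace:
  z=25
  z=25, b=9
  z=34, b=9
  z=34, b=36
  z=32, b=36
  z=32, b=12

Final answer: 32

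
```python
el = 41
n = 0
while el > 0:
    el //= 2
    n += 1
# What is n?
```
Trace:
  el=41
  el=41, n=0
  el=20, n=1
  el=10, n=2
  el=5, n=3
  el=2, n=4
  el=1, n=5
  el=0, n=6

Final answer: 6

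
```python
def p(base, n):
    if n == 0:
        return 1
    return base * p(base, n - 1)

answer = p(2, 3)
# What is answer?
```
Call trace:
p(base=2, n=3)
  p(base=2, n=2)
    p(base=2, n=1)
      p(base=2, n=0)
      -> return 1
    -> return 2
  -> return 4
-> return 8

Final answer: 8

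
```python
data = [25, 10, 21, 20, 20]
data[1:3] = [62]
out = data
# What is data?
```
Trace:
  data=[25, 10, 21, 20, 20]
  data=[25, 62, 20, 20]
  data=[25, 62, 20, 20], out=[25, 62, 20, 20]

Final answer: [25, 62, 20, 20]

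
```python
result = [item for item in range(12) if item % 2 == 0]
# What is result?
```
Trace:
  item=0
  item=1
  item=2
  item=3
  item=4
  item=5
  item=6
  item=7
  item=8
  item=9
  item=10
  item=11
  result=[0, 2, 4, 6, 8, 10]

Final answer: [0, 2, 4, 6, 8, 10]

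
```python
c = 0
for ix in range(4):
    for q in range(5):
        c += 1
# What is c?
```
Trace:
  c=0
  c=1, ix=0, q=0
  c=2, ix=0, q=1
  c=3, ix=0, q=2
  c=4, ix=0, q=3
  c=5, ix=0, q=4
  c=6, ix=1, q=0
  c=7, ix=1, q=1
  c=8, ix=1, q=2
  c=9, ix=1, q=3
  c=10, ix=1, q=4
  c=11, ix=2, q=0
  c=12, ix=2, q=1
  c=13, ix=2, q=2
  c=14, ix=2, q=3
  c=15, ix=2, q=4
  c=16, ix=3, q=0
  c=17, ix=3, q=1
  c=18, ix=3, q=2
  c=19, ix=3, q=3
  c=20, ix=3, q=4

Final answer: 20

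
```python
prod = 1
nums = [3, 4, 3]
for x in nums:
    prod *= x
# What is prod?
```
Trace:
  prod=1
  prod=3, x=3
  prod=12, x=4
  prod=36, x=3

Final answer: 36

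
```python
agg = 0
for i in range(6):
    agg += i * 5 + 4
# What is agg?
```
Trace:
  agg=0
  agg=4, i=0
  agg=13, i=1
  agg=27, i=2
  agg=46, i=3
  agg=70, i=4
  agg=99, i=5

Final answer: 99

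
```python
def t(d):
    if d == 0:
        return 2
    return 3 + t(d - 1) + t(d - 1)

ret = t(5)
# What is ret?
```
Call trace (a repeated sub-call is expanded the first time; later identical calls just restate its return value):
t(d=5)
  t(d=4)
    t(d=3)
      t(d=2)
        t(d=1)
          t(d=0)
          -> return 2
          t(d=0)
          -> return 2
        -> return 7
        t(d=1) -> return 7  (same call as traced above)
      -> return 17
      t(d=2) -> return 17  (same call as traced above)
    -> return 37
    t(d=3) -> return 37  (same call as traced above)
  -> return 77
  t(d=4) -> return 77  (same call as traced above)
-> return 157

Final answer: 157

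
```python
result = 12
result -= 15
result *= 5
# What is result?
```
Trace:
  result=12
  result=-3
  result=-15

Final answer: -15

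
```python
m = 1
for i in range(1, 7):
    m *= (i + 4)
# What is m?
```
Trace:
  m=1
  m=5, i=1
  m=30, i=2
  m=210, i=3
  m=1680, i=4
  m=15120, i=5
  m=151200, i=6

Final answer: 151200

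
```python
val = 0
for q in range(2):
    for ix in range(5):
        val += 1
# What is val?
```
Trace:
  val=0
  val=1, q=0, ix=0
  val=2, q=0, ix=1
  val=3, q=0, ix=2
  val=4, q=0, ix=3
  val=5, q=0, ix=4
  val=6, q=1, ix=0
  val=7, q=1, ix=1
  val=8, q=1, ix=2
  val=9, q=1, ix=3
  val=10, q=1, ix=4

Final answer: 10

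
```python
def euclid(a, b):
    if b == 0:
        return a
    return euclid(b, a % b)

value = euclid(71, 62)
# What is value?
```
Call trace:
euclid(a=71, b=62)
  euclid(a=62, b=9)
    euclid(a=9, b=8)
      euclid(a=8, b=1)
        euclid(a=1, b=0)
        -> return 1
      -> return 1
    -> return 1
  -> return 1
-> return 1

Final answer: 1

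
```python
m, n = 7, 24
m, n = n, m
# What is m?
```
Trace:
  m=7, n=24
  m=24, n=7

Final answer: 24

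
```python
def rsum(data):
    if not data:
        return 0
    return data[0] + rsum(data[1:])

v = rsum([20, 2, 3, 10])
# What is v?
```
Call trace:
rsum(data=[20, 2, 3, 10])
  rsum(data=[2, 3, 10])
    rsum(data=[3, 10])
      rsum(data=[10])
        rsum(data=[])
        -> return 0
      -> return 10
    -> return 13
  -> return 15
-> return 35

Final answer: 35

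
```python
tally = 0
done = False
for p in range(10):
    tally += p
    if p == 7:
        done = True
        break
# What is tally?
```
Trace:
  tally=0
  tally=0, done=False
  tally=0, done=False, p=0
  tally=1, done=False, p=1
  tally=3, done=False, p=2
  tally=6, done=False, p=3
  tally=10, done=False, p=4
  tally=15, done=False, p=5
  tally=21, done=False, p=6
  tally=28, done=True, p=7

Final answer: 28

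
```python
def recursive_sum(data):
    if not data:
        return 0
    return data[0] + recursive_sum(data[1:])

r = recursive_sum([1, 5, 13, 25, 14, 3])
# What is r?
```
Call trace:
recursive_sum(data=[1, 5, 13, 25, 14, 3])
  recursive_sum(data=[5, 13, 25, 14, 3])
    recursive_sum(data=[13, 25, 14, 3])
      recursive_sum(data=[25, 14, 3])
        recursive_sum(data=[14, 3])
          recursive_sum(data=[3])
            recursive_sum(data=[])
            -> return 0
          -> return 3
        -> return 17
      -> return 42
    -> return 55
  -> return 60
-> return 61

Final answer: 61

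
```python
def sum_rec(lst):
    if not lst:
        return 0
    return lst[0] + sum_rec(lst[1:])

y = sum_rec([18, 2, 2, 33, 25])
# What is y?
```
Call trace:
sum_rec(lst=[18, 2, 2, 33, 25])
  sum_rec(lst=[2, 2, 33, 25])
    sum_rec(lst=[2, 33, 25])
      sum_rec(lst=[33, 25])
        sum_rec(lst=[25])
          sum_rec(lst=[])
          -> return 0
        -> return 25
      -> return 58
    -> return 60
  -> return 62
-> return 80

Final answer: 80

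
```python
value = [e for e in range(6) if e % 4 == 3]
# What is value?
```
Trace:
  e=0
  e=1
  e=2
  e=3
  e=4
  e=5
  value=[3]

Final answer: [3]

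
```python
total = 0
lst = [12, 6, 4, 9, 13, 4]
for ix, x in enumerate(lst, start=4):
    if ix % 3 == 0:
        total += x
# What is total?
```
Trace:
  total=0
  total=0, ix=4, x=12
  total=0, ix=5, x=6
  total=4, ix=6, x=4
  total=4, ix=7, x=9
  total=4, ix=8, x=13
  total=8, ix=9, x=4

Final answer: 8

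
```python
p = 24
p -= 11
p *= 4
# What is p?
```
Trace:
  p=24
  p=13
  p=52

Final answer: 52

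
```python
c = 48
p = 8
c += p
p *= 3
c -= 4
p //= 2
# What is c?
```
Trace:
  c=48
  c=48, p=8
  c=56, p=8
  c=56, p=24
  c=52, p=24
  c=52, p=12

Final answer: 52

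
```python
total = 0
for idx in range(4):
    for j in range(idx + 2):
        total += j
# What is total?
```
Trace:
  total=0
  total=0, idx=0, j=0
  total=1, idx=0, j=1
  total=1, idx=1, j=0
  total=2, idx=1, j=1
  total=4, idx=1, j=2
  total=4, idx=2, j=0
  total=5, idx=2, j=1
  total=7, idx=2, j=2
  total=10, idx=2, j=3
  total=10, idx=3, j=0
  total=11, idx=3, j=1
  total=13, idx=3, j=2
  total=16, idx=3, j=3
  total=20, idx=3, j=4

Final answer: 20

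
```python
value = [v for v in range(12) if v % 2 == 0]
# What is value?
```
Trace:
  v=0
  v=1
  v=2
  v=3
  v=4
  v=5
  v=6
  v=7
  v=8
  v=9
  v=10
  v=11
  value=[0, 2, 4, 6, 8, 10]

Final answer: [0, 2, 4, 6, 8, 10]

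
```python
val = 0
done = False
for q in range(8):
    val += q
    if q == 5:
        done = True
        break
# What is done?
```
Trace:
  val=0
  val=0, done=False
  val=0, done=False, q=0
  val=1, done=False, q=1
  val=3, done=False, q=2
  val=6, done=False, q=3
  val=10, done=False, q=4
  val=15, done=True, q=5

Final answer: True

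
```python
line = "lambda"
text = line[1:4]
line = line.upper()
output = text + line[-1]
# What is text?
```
Trace:
  line='lambda'
  line='lambda', text='amb'
  line='LAMBDA', text='amb'
  line='LAMBDA', text='amb', output='ambA'

Final answer: 'amb'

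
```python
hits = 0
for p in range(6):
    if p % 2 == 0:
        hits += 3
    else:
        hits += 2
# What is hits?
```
Trace:
  hits=0
  hits=3, p=0
  hits=5, p=1
  hits=8, p=2
  hits=10, p=3
  hits=13, p=4
  hits=15, p=5

Final answer: 15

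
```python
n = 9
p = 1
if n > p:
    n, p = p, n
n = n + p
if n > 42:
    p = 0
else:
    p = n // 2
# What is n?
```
Trace:
  n=9
  n=9, p=1
  n=1, p=9
  n=10, p=9
  n=10, p=5

Final answer: 10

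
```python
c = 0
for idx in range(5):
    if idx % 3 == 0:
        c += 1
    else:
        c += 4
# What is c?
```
Trace:
  c=0
  c=1, idx=0
  c=5, idx=1
  c=9, idx=2
  c=10, idx=3
  c=14, idx=4

Final answer: 14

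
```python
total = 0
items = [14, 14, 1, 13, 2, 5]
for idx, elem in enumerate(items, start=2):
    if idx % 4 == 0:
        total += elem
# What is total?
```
Trace:
  total=0
  total=0, idx=2, elem=14
  total=0, idx=3, elem=14
  total=1, idx=4, elem=1
  total=1, idx=5, elem=13
  total=1, idx=6, elem=2
  total=1, idx=7, elem=5

Final answer: 1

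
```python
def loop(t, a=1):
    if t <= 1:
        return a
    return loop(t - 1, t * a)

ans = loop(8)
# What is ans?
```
Call trace:
loop(t=8, a=1)
  loop(t=7, a=8)
    loop(t=6, a=56)
      loop(t=5, a=336)
        loop(t=4, a=1680)
          loop(t=3, a=6720)
            loop(t=2, a=20160)
              loop(t=1, a=40320)
              -> return 40320
            -> return 40320
          -> return 40320
        -> return 40320
      -> return 40320
    -> return 40320
  -> return 40320
-> return 40320

Final answer: 40320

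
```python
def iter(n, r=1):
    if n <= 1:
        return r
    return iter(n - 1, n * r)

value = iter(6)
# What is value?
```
Call trace:
iter(n=6, r=1)
  iter(n=5, r=6)
    iter(n=4, r=30)
      iter(n=3, r=120)
        iter(n=2, r=360)
          iter(n=1, r=720)
          -> return 720
        -> return 720
      -> return 720
    -> return 720
  -> return 720
-> return 720

Final answer: 720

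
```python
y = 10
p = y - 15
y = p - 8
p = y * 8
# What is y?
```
Trace:
  y=10
  y=10, p=-5
  y=-13, p=-5
  y=-13, p=-104

Final answer: -13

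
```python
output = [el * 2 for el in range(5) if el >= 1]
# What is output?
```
Trace:
  el=0
  el=1
  el=2
  el=3
  el=4
  output=[2, 4, 6, 8]

Final answer: [2, 4, 6, 8]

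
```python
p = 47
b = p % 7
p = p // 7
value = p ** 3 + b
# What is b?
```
Trace:
  p=47
  p=47, b=5
  p=6, b=5
  p=6, b=5, value=221

Final answer: 5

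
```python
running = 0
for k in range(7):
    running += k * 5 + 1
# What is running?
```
Trace:
  running=0
  running=1, k=0
  running=7, k=1
  running=18, k=2
  running=34, k=3
  running=55, k=4
  running=81, k=5
  running=112, k=6

Final answer: 112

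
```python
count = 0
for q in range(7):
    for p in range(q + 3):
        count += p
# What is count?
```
Trace:
  count=0
  count=0, q=0, p=0
  count=1, q=0, p=1
  count=3, q=0, p=2
  count=3, q=1, p=0
  count=4, q=1, p=1
  count=6, q=1, p=2
  count=9, q=1, p=3
  count=9, q=2, p=0
  count=10, q=2, p=1
  count=12, q=2, p=2
  count=15, q=2, p=3
  count=19, q=2, p=4
  count=19, q=3, p=0
  count=20, q=3, p=1
  count=22, q=3, p=2
  count=25, q=3, p=3
  count=29, q=3, p=4
  count=34, q=3, p=5
  count=34, q=4, p=0
  count=35, q=4, p=1
  count=37, q=4, p=2
  count=40, q=4, p=3
  count=44, q=4, p=4
  count=49, q=4, p=5
  count=55, q=4, p=6
  count=55, q=5, p=0
  count=56, q=5, p=1
  count=58, q=5, p=2
  count=61, q=5, p=3
  count=65, q=5, p=4
  count=70, q=5, p=5
  count=76, q=5, p=6
  count=83, q=5, p=7
  count=83, q=6, p=0
  count=84, q=6, p=1
  count=86, q=6, p=2
  count=89, q=6, p=3
  count=93, q=6, p=4
  count=98, q=6, p=5
  count=104, q=6, p=6
  count=111, q=6, p=7
  count=119, q=6, p=8

Final answer: 119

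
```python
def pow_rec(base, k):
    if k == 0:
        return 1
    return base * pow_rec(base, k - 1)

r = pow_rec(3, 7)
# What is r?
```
Call trace:
pow_rec(base=3, k=7)
  pow_rec(base=3, k=6)
    pow_rec(base=3, k=5)
      pow_rec(base=3, k=4)
        pow_rec(base=3, k=3)
          pow_rec(base=3, k=2)
            pow_rec(base=3, k=1)
              pow_rec(base=3, k=0)
              -> return 1
            -> return 3
          -> return 9
        -> return 27
      -> return 81
    -> return 243
  -> return 729
-> return 2187

Final answer: 2187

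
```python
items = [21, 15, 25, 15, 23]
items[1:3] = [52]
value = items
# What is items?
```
Trace:
  items=[21, 15, 25, 15, 23]
  items=[21, 52, 15, 23]
  items=[21, 52, 15, 23], value=[21, 52, 15, 23]

Final answer: [21, 52, 15, 23]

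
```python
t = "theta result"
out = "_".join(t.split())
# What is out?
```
Trace:
  t='theta result'
  t='theta result', out='theta_result'

Final answer: 'theta_result'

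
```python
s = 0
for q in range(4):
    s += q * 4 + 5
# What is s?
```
Trace:
  s=0
  s=5, q=0
  s=14, q=1
  s=27, q=2
  s=44, q=3

Final answer: 44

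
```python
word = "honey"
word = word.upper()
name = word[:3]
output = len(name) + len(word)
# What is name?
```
Trace:
  word='honey'
  word='HONEY'
  word='HONEY', name='HON'
  word='HONEY', name='HON', output=8

Final answer: 'HON'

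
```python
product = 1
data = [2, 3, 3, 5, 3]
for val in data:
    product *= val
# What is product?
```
Trace:
  product=1
  product=2, val=2
  product=6, val=3
  product=18, val=3
  product=90, val=5
  product=270, val=3

Final answer: 270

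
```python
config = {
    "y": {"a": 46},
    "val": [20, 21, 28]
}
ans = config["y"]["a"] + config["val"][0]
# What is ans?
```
Trace:
  config={'y': {'a': 46}, 'val': [20, 21, 28]}
  config={'y': {'a': 46}, 'val': [20, 21, 28]}, ans=66

Final answer: 66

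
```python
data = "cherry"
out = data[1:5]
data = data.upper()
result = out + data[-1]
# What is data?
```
Trace:
  data='cherry'
  data='cherry', out='herr'
  data='CHERRY', out='herr'
  data='CHERRY', out='herr', result='herrY'

Final answer: 'CHERRY'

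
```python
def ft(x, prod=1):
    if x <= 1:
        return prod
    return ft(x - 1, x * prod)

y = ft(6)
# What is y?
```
Call trace:
ft(x=6, prod=1)
  ft(x=5, prod=6)
    ft(x=4, prod=30)
      ft(x=3, prod=120)
        ft(x=2, prod=360)
          ft(x=1, prod=720)
          -> return 720
        -> return 720
      -> return 720
    -> return 720
  -> return 720
-> return 720

Final answer: 720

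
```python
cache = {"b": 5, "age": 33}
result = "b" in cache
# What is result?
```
Trace:
  cache={'b': 5, 'age': 33}
  cache={'b': 5, 'age': 33}, result=True

Final answer: True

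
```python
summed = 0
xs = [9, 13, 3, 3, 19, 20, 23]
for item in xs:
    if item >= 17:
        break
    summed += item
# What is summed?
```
Trace:
  summed=0
  summed=9, item=9
  summed=22, item=13
  summed=25, item=3
  summed=28, item=3
  summed=28, item=19

Final answer: 28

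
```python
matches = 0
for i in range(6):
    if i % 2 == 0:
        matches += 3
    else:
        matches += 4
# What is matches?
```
Trace:
  matches=0
  matches=3, i=0
  matches=7, i=1
  matches=10, i=2
  matches=14, i=3
  matches=17, i=4
  matches=21, i=5

Final answer: 21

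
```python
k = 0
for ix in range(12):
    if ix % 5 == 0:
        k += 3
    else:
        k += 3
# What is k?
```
Trace:
  k=0
  k=3, ix=0
  k=6, ix=1
  k=9, ix=2
  k=12, ix=3
  k=15, ix=4
  k=18, ix=5
  k=21, ix=6
  k=24, ix=7
  k=27, ix=8
  k=30, ix=9
  k=33, ix=10
  k=36, ix=11

Final answer: 36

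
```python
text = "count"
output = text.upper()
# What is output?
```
Trace:
  text='count'
  text='count', output='COUNT'

Final answer: 'COUNT'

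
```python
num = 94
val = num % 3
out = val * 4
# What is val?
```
Trace:
  num=94
  num=94, val=1
  num=94, val=1, out=4

Final answer: 1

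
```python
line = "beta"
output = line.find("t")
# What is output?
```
Trace:
  line='beta'
  line='beta', output=2

Final answer: 2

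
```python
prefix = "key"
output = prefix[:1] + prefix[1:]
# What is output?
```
Trace:
  prefix='key'
  prefix='key', output='key'

Final answer: 'key'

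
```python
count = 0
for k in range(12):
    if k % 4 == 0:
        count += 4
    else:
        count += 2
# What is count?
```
Trace:
  count=0
  count=4, k=0
  count=6, k=1
  count=8, k=2
  count=10, k=3
  count=14, k=4
  count=16, k=5
  count=18, k=6
  count=20, k=7
  count=24, k=8
  count=26, k=9
  count=28, k=10
  count=30, k=11

Final answer: 30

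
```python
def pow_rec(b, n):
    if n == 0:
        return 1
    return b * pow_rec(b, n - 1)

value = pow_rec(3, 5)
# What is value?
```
Call trace:
pow_rec(b=3, n=5)
  pow_rec(b=3, n=4)
    pow_rec(b=3, n=3)
      pow_rec(b=3, n=2)
        pow_rec(b=3, n=1)
          pow_rec(b=3, n=0)
          -> return 1
        -> return 3
      -> return 9
    -> return 27
  -> return 81
-> return 243

Final answer: 243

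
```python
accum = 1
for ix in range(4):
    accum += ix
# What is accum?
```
Trace:
  accum=1
  accum=1, ix=0
  accum=2, ix=1
  accum=4, ix=2
  accum=7, ix=3

Final answer: 7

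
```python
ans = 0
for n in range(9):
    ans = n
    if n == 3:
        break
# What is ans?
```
Trace:
  ans=0
  ans=0, n=0
  ans=1, n=1
  ans=2, n=2
  ans=3, n=3

Final answer: 3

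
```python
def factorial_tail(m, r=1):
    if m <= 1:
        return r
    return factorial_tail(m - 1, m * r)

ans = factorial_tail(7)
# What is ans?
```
Call trace:
factorial_tail(m=7, r=1)
  factorial_tail(m=6, r=7)
    factorial_tail(m=5, r=42)
      factorial_tail(m=4, r=210)
        factorial_tail(m=3, r=840)
          factorial_tail(m=2, r=2520)
            factorial_tail(m=1, r=5040)
            -> return 5040
          -> return 5040
        -> return 5040
      -> return 5040
    -> return 5040
  -> return 5040
-> return 5040

Final answer: 5040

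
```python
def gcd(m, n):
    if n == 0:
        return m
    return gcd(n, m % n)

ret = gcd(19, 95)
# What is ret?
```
Call trace:
gcd(m=19, n=95)
  gcd(m=95, n=19)
    gcd(m=19, n=0)
    -> return 19
  -> return 19
-> return 19

Final answer: 19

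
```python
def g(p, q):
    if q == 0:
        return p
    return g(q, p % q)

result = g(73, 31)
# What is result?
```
Call trace:
g(p=73, q=31)
  g(p=31, q=11)
    g(p=11, q=9)
      g(p=9, q=2)
        g(p=2, q=1)
          g(p=1, q=0)
          -> return 1
        -> return 1
      -> return 1
    -> return 1
  -> return 1
-> return 1

Final answer: 1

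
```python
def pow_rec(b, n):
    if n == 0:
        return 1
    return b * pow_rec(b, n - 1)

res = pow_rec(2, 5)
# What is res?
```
Call trace:
pow_rec(b=2, n=5)
  pow_rec(b=2, n=4)
    pow_rec(b=2, n=3)
      pow_rec(b=2, n=2)
        pow_rec(b=2, n=1)
          pow_rec(b=2, n=0)
          -> return 1
        -> return 2
      -> return 4
    -> return 8
  -> return 16
-> return 32

Final answer: 32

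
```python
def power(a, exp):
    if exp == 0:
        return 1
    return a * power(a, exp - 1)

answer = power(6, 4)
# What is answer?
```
Call trace:
power(a=6, exp=4)
  power(a=6, exp=3)
    power(a=6, exp=2)
      power(a=6, exp=1)
        power(a=6, exp=0)
        -> return 1
      -> return 6
    -> return 36
  -> return 216
-> return 1296

Final answer: 1296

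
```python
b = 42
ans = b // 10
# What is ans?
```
Trace:
  b=42
  b=42, ans=4

Final answer: 4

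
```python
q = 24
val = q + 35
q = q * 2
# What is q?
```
Trace:
  q=24
  q=24, val=59
  q=48, val=59

Final answer: 48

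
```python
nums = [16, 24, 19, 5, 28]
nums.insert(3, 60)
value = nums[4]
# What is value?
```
Trace:
  nums=[16, 24, 19, 5, 28]
  nums=[16, 24, 19, 60, 5, 28]
  nums=[16, 24, 19, 60, 5, 28], value=5

Final answer: 5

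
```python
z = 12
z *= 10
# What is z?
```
Trace:
  z=12
  z=120

Final answer: 120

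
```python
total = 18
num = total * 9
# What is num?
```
Trace:
  total=18
  total=18, num=162

Final answer: 162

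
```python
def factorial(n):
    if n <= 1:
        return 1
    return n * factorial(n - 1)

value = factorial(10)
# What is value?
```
Call trace:
factorial(n=10)
  factorial(n=9)
    factorial(n=8)
      factorial(n=7)
        factorial(n=6)
          factorial(n=5)
            factorial(n=4)
              factorial(n=3)
                factorial(n=2)
                  factorial(n=1)
                  -> return 1
                -> return 2
              -> return 6
            -> return 24
          -> return 120
        -> return 720
      -> return 5040
    -> return 40320
  -> return 362880
-> return 3628800

Final answer: 3628800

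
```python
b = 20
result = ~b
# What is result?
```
Trace:
  b=20
  b=20, result=-21

Final answer: -21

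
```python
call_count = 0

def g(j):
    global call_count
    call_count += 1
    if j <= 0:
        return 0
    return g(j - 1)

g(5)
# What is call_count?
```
Call trace:
g(j=5)
  g(j=4)
    g(j=3)
      g(j=2)
        g(j=1)
          g(j=0)
          -> return 0
        -> return 0
      -> return 0
    -> return 0
  -> return 0
-> return 0

call_count is incremented once per call. g is entered once for each j = 5, 4, 3, 2, 1, 0 (the j <= 0 call returns without recursing), i.e. 5 + 1 calls.
call_count = 6

Final answer: 6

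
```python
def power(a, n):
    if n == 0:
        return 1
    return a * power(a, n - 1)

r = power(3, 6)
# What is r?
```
Call trace:
power(a=3, n=6)
  power(a=3, n=5)
    power(a=3, n=4)
      power(a=3, n=3)
        power(a=3, n=2)
          power(a=3, n=1)
            power(a=3, n=0)
            -> return 1
          -> return 3
        -> return 9
      -> return 27
    -> return 81
  -> return 243
-> return 729

Final answer: 729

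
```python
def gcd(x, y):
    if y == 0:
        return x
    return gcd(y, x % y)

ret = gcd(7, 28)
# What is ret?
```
Call trace:
gcd(x=7, y=28)
  gcd(x=28, y=7)
    gcd(x=7, y=0)
    -> return 7
  -> return 7
-> return 7

Final answer: 7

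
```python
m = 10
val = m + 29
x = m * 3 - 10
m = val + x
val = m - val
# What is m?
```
Trace:
  m=10
  m=10, val=39
  m=10, val=39, x=20
  m=59, val=39, x=20
  m=59, val=20, x=20

Final answer: 59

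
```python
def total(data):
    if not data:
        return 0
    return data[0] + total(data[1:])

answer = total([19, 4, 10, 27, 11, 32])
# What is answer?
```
Call trace:
total(data=[19, 4, 10, 27, 11, 32])
  total(data=[4, 10, 27, 11, 32])
    total(data=[10, 27, 11, 32])
      total(data=[27, 11, 32])
        total(data=[11, 32])
          total(data=[32])
            total(data=[])
            -> return 0
          -> return 32
        -> return 43
      -> return 70
    -> return 80
  -> return 84
-> return 103

Final answer: 103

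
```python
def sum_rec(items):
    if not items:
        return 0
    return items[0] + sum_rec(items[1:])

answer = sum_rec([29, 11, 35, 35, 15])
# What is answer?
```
Call trace:
sum_rec(items=[29, 11, 35, 35, 15])
  sum_rec(items=[11, 35, 35, 15])
    sum_rec(items=[35, 35, 15])
      sum_rec(items=[35, 15])
        sum_rec(items=[15])
          sum_rec(items=[])
          -> return 0
        -> return 15
      -> return 50
    -> return 85
  -> return 96
-> return 125

Final answer: 125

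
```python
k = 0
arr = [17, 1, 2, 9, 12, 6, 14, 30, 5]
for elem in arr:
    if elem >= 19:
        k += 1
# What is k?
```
Trace:
  k=0
  k=0, elem=17
  k=0, elem=1
  k=0, elem=2
  k=0, elem=9
  k=0, elem=12
  k=0, elem=6
  k=0, elem=14
  k=1, elem=30
  k=1, elem=5

Final answer: 1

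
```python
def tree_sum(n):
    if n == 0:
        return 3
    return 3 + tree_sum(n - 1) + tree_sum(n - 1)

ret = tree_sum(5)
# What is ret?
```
Call trace (a repeated sub-call is expanded the first time; later identical calls just restate its return value):
tree_sum(n=5)
  tree_sum(n=4)
    tree_sum(n=3)
      tree_sum(n=2)
        tree_sum(n=1)
          tree_sum(n=0)
          -> return 3
          tree_sum(n=0)
          -> return 3
        -> return 9
        tree_sum(n=1) -> return 9  (same call as traced above)
      -> return 21
      tree_sum(n=2) -> return 21  (same call as traced above)
    -> return 45
    tree_sum(n=3) -> return 45  (same call as traced above)
  -> return 93
  tree_sum(n=4) -> return 93  (same call as traced above)
-> return 189

Final answer: 189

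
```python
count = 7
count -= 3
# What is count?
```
Trace:
  count=7
  count=4

Final answer: 4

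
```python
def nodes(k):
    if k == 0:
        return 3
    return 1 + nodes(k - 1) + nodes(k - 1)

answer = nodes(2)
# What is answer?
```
Call trace (a repeated sub-call is expanded the first time; later identical calls just restate its return value):
nodes(k=2)
  nodes(k=1)
    nodes(k=0)
    -> return 3
    nodes(k=0)
    -> return 3
  -> return 7
  nodes(k=1) -> return 7  (same call as traced above)
-> return 15

Final answer: 15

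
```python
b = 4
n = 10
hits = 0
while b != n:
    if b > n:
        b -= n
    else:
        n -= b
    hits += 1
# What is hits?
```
Trace:
  b=4
  b=4, n=10
  b=4, n=10, hits=0
  b=4, n=6, hits=1
  b=4, n=2, hits=2
  b=2, n=2, hits=3

Final answer: 3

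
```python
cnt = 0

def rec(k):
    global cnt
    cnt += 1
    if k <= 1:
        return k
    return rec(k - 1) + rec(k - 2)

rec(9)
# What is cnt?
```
Call trace (a repeated sub-call is expanded the first time; later identical calls just restate its return value):
rec(k=9)
  rec(k=8)
    rec(k=7)
      rec(k=6)
        rec(k=5)
          rec(k=4)
            rec(k=3)
              rec(k=2)
                rec(k=1)
                -> return 1
                rec(k=0)
                -> return 0
              -> return 1
              rec(k=1)
              -> return 1
            -> return 2
            rec(k=2) -> return 1  (same call as traced above)
          -> return 3
          rec(k=3) -> return 2  (same call as traced above)
        -> return 5
        rec(k=4) -> return 3  (same call as traced above)
      -> return 8
      rec(k=5) -> return 5  (same call as traced above)
    -> return 13
    rec(k=6) -> return 8  (same call as traced above)
  -> return 21
  rec(k=7) -> return 13  (same call as traced above)
-> return 34

cnt is incremented once per call, so count the calls in each subtree. Let C(k) = number of calls made by rec(k).
C(0) = C(1) = 1 (base case, no recursion); C(k) = 1 + C(k - 1) + C(k - 2) otherwise.
C(2) = 1 + C(1) + C(0) = 1 + 1 + 1 = 3
C(3) = 1 + C(2) + C(1) = 1 + 3 + 1 = 5
C(4) = 1 + C(3) + C(2) = 1 + 5 + 3 = 9
C(5) = 1 + C(4) + C(3) = 1 + 9 + 5 = 15
C(6) = 1 + C(5) + C(4) = 1 + 15 + 9 = 25
C(7) = 1 + C(6) + C(5) = 1 + 25 + 15 = 41
C(8) = 1 + C(7) + C(6) = 1 + 41 + 25 = 67
C(9) = 1 + C(8) + C(7) = 1 + 67 + 41 = 109
cnt = C(9) = 109

Final answer: 109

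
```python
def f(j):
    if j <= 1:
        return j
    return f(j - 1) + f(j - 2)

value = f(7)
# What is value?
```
Call trace (a repeated sub-call is expanded the first time; later identical calls just restate its return value):
f(j=7)
  f(j=6)
    f(j=5)
      f(j=4)
        f(j=3)
          f(j=2)
            f(j=1)
            -> return 1
            f(j=0)
            -> return 0
          -> return 1
          f(j=1)
          -> return 1
        -> return 2
        f(j=2) -> return 1  (same call as traced above)
      -> return 3
      f(j=3) -> return 2  (same call as traced above)
    -> return 5
    f(j=4) -> return 3  (same call as traced above)
  -> return 8
  f(j=5) -> return 5  (same call as traced above)
-> return 13

Final answer: 13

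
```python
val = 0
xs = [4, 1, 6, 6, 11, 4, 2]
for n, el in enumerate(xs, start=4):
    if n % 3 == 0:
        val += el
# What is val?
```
Trace:
  val=0
  val=0, n=4, el=4
  val=0, n=5, el=1
  val=6, n=6, el=6
  val=6, n=7, el=6
  val=6, n=8, el=11
  val=10, n=9, el=4
  val=10, n=10, el=2

Final answer: 10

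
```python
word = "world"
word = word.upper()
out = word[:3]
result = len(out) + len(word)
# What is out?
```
Trace:
  word='world'
  word='WORLD'
  word='WORLD', out='WOR'
  word='WORLD', out='WOR', result=8

Final answer: 'WOR'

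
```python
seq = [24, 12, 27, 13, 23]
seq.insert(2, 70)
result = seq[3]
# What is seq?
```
Trace:
  seq=[24, 12, 27, 13, 23]
  seq=[24, 12, 70, 27, 13, 23]
  seq=[24, 12, 70, 27, 13, 23], result=27

Final answer: [24, 12, 70, 27, 13, 23]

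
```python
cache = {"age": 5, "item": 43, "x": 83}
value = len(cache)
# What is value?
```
Trace:
  cache={'age': 5, 'item': 43, 'x': 83}
  cache={'age': 5, 'item': 43, 'x': 83}, value=3

Final answer: 3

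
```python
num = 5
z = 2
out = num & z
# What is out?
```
Trace:
  num=5
  num=5, z=2
  num=5, z=2, out=0

Final answer: 0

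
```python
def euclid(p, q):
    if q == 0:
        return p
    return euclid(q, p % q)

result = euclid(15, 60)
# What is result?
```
Call trace:
euclid(p=15, q=60)
  euclid(p=60, q=15)
    euclid(p=15, q=0)
    -> return 15
  -> return 15
-> return 15

Final answer: 15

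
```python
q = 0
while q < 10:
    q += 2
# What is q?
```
Trace:
  q=0
  q=2
  q=4
  q=6
  q=8
  q=10

Final answer: 10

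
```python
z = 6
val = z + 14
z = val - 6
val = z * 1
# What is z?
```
Trace:
  z=6
  z=6, val=20
  z=14, val=20
  z=14, val=14

Final answer: 14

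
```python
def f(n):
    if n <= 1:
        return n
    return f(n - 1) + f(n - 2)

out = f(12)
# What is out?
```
Call trace (a repeated sub-call is expanded the first time; later identical calls just restate its return value):
f(n=12)
  f(n=11)
    f(n=10)
      f(n=9)
        f(n=8)
          f(n=7)
            f(n=6)
              f(n=5)
                f(n=4)
                  f(n=3)
                    f(n=2)
                      f(n=1)
                      -> return 1
                      f(n=0)
                      -> return 0
                    -> return 1
                    f(n=1)
                    -> return 1
                  -> return 2
                  f(n=2) -> return 1  (same call as traced above)
                -> return 3
                f(n=3) -> return 2  (same call as traced above)
              -> return 5
              f(n=4) -> return 3  (same call as traced above)
            -> return 8
            f(n=5) -> return 5  (same call as traced above)
          -> return 13
          f(n=6) -> return 8  (same call as traced above)
        -> return 21
        f(n=7) -> return 13  (same call as traced above)
      -> return 34
      f(n=8) -> return 21  (same call as traced above)
    -> return 55
    f(n=9) -> return 34  (same call as traced above)
  -> return 89
  f(n=10) -> return 55  (same call as traced above)
-> return 144

Final answer: 144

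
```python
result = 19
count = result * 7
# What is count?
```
Trace:
  result=19
  result=19, count=133

Final answer: 133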